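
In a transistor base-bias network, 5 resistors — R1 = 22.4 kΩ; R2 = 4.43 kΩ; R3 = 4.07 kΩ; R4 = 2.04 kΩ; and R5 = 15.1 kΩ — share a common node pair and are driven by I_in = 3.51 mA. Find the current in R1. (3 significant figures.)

I ≈ 0.146 mA

Total conductance ΣG = 1/22.4 + 1/4.43 + 1/4.07 + 1/2.04 + 1/15.1 = 1.072 (units of 1/kΩ).
R1 takes the fraction G_k/ΣG = 0.04464/1.072 = 0.04163, so I = 3.51 × 0.04163 = 0.1461 mA.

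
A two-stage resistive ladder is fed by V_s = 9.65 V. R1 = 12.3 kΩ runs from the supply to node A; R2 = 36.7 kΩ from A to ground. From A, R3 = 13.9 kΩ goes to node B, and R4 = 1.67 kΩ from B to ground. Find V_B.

Node A sees R2 in parallel with the series input of stage 2, R3 + R4 = 15.57 kΩ.
R2 ‖ (R3+R4) = 10.93 kΩ.
V_A = 9.65 × 10.93/(12.3 + 10.93) = 4.541 V.
V_B = V_A × 0.1073 = 0.4870 V.

V_B ≈ 0.487 V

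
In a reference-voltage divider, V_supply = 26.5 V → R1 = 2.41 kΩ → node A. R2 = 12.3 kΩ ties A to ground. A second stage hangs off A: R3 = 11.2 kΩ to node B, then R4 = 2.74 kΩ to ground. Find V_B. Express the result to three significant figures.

Node A sees R2 in parallel with the series input of stage 2, R3 + R4 = 13.94 kΩ.
R2 ‖ (R3+R4) = 6.534 kΩ.
V_A = 26.5 × 6.534/(2.41 + 6.534) = 19.36 V.
Stage 2 is unloaded, so V_B = V_A · R4/(R3+R4) = 19.36 × 2.74/13.94 = 3.805 V.

V_B ≈ 3.81 V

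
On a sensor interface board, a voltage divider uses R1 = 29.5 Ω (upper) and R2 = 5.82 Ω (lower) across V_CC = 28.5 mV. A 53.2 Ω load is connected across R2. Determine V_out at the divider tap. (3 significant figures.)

The load sits in parallel with R2, giving an effective lower resistance R2' = R2·R_L/(R2+R_L) = 5.246 Ω.
Then V_out = V_CC · R2'/(R1 + R2') = 28.5 × 5.246/34.75 = 4.303 mV.
(Unloaded it would be 4.70 mV; the load pulls it down.)

V_out ≈ 4.30 mV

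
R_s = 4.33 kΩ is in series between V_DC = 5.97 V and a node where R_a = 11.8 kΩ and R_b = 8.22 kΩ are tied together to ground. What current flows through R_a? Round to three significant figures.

I ≈ 0.267 mA

Combine the parallel branches: R_p = (1/11.8 + 1/8.22)⁻¹ = 4.845 kΩ.
V_A by voltage divider: V_A = 5.97 × 4.845/(4.33 + 4.845) = 3.153 V.
I(R_a) = V_A / R_a = 3.153/11.8 = 0.2672 mA.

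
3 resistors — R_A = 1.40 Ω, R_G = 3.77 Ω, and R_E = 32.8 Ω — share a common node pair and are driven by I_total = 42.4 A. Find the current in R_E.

I ≈ 1.28 A

Conductances: ΣG = 1/1.40 + 1/3.77 + 1/32.8 = 1.010 (1/Ω).
R_E takes the fraction G_k/ΣG = 0.03049/1.010 = 0.03019, so I = 42.4 × 0.03019 = 1.280 A.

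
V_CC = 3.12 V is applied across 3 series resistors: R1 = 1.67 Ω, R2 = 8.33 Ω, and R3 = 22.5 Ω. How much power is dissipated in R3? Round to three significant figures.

Series current I = V_CC/ΣR = 3.12/32.50 = 0.09600 A.
P = I²R = 0.009216 × 22.5 = 0.2074 W.

P ≈ 0.207 W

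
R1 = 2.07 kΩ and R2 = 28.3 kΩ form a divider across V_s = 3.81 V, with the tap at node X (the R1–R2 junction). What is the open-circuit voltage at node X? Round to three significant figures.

V_th ≈ 3.55 V

Open-circuit (no load on X): V_th = V_s · R2/(R1 + R2) = 3.81 × 28.3/(2.070 + 28.3) = 3.550 V.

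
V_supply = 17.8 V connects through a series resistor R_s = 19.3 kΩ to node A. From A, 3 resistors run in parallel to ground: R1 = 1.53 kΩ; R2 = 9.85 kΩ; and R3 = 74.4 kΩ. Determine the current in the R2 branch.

I ≈ 0.114 mA

Combine the parallel branches: R_p = (1/1.53 + 1/9.85 + 1/74.4)⁻¹ = 1.301 kΩ.
Node voltage V_A = V_supply · R_p/(R_s + R_p) = 17.8 × 0.06316 = 1.124 V.
Branch current I = V_A/R2 = 1.124/9.85 = 0.1141 mA.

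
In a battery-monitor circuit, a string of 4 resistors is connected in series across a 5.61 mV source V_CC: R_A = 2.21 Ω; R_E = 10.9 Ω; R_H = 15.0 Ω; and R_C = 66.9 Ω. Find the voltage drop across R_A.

Total series resistance ΣR = 2.21 + 10.9 + 15.0 + 66.9 = 95.01 Ω.
By the voltage-divider rule, V = 5.61 × 2.210/95.01 = 0.1305 mV.

V ≈ 0.130 mV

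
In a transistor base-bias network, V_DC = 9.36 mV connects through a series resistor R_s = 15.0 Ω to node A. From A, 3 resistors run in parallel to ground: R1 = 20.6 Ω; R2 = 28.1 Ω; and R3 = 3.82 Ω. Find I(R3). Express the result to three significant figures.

Equivalent of the parallel group: R_p = 2.891 Ω.
Node voltage V_A = V_DC · R_p/(R_s + R_p) = 9.36 × 0.1616 = 1.512 mV.
I(R3) = V_A / R3 = 1.512/3.82 = 0.3959 mA.

I ≈ 0.396 mA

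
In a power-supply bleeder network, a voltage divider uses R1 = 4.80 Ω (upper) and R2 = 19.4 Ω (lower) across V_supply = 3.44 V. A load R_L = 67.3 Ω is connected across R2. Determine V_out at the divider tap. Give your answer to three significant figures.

First combine the lower leg with the load: R2 ‖ R_L = 15.06 Ω.
Voltage divider with the loaded lower leg: V_out = 3.44 × 15.06/(4.80 + 15.06) = 3.44 × 0.7583 = 2.609 V.

V_out ≈ 2.61 V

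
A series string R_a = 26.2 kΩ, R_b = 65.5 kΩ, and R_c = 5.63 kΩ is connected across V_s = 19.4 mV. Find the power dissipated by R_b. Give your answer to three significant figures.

P ≈ 2.60 nW

Series current I = V_s/ΣR = 19.4/97.33 = 0.1993 µA.
V(R_b) = I·R = 13.06 mV; P = V·I = 13.06 × 0.1993 = 2.602 nW.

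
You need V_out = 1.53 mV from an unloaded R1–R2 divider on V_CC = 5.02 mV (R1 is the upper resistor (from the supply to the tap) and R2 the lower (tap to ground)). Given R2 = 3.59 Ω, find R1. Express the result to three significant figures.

R1 ≈ 8.19 Ω

The divider ratio is R2/(R1+R2) = 1.53/5.02 = 0.3048.
R1 = R2·(1/k − 1) = 3.59 × 2.281 = 8.189 Ω.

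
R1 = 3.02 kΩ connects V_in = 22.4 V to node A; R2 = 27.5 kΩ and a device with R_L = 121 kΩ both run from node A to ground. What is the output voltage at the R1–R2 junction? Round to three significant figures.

V_out ≈ 19.7 V

R2 ‖ R_L = (27.5 × 121)/(27.5 + 121) = 22.41 kΩ.
Now apply the divider: V_out = 22.4 × 0.8812 = 19.74 V.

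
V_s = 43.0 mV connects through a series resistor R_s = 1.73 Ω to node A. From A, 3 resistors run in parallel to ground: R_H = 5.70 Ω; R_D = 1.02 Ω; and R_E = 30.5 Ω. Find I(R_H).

I ≈ 2.47 mA

Equivalent of the parallel group: R_p = 0.8413 Ω.
V_A by voltage divider: V_A = 43.0 × 0.8413/(1.73 + 0.8413) = 14.07 mV.
I(R_H) = V_A / R_H = 14.07/5.70 = 2.468 mA.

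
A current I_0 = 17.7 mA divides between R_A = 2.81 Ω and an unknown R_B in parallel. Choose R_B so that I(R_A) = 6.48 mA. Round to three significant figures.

R_B ≈ 1.62 Ω

Two-branch current divider: I_A = I_0 · R_B/(R_A + R_B).
6.48/17.7 = R_B/(R_A + R_B) → R_B = R_A · (0.3661)/(1 − 0.3661) = 2.81 × 0.5775 = 1.623 Ω.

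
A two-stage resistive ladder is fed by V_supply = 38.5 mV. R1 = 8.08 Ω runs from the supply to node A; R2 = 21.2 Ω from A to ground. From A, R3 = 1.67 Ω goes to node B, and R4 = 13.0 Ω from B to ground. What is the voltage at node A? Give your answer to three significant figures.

Looking into the second stage from A: R3 + R4 = 14.67 Ω appears in parallel with R2.
Effective lower resistance at A: R2 ‖ 14.67 = 8.670 Ω.
So V_A = 38.5 × 0.5176 = 19.93 mV.

V_A ≈ 19.9 mV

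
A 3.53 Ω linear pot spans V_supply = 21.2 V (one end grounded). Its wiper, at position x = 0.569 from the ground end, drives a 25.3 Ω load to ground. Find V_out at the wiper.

V_out ≈ 11.7 V

The pot divides into 1.521 Ω above the wiper and 2.009 Ω below.
Lower segment in parallel with the load: 2.009 ‖ 25.3 = 1.861 Ω.
V_out = 21.2 × 1.861/(1.521 + 1.861) = 11.66 V.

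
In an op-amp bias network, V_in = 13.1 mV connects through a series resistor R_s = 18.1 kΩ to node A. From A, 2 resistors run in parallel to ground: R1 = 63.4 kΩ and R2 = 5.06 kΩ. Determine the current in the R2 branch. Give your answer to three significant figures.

I ≈ 0.532 µA

Parallel bank: R_p = 1/(1/63.4 + 1/5.06) = 4.686 kΩ.
Node voltage V_A = V_in · R_p/(R_s + R_p) = 13.1 × 0.2057 = 2.694 mV.
I(R2) = V_A / R2 = 2.694/5.06 = 0.5324 µA.
(Check via current divider: I_total = 0.5749 µA; share G_k/ΣG = 0.9261 → same result.)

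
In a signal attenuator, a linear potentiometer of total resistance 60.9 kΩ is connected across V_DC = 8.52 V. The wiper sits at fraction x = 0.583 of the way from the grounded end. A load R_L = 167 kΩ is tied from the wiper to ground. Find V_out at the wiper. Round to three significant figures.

V_out ≈ 4.56 V

Split the track: R_lower = x·R_p = 35.50 kΩ, R_upper = (1−x)·R_p = 25.40 kΩ.
(x·R_p) ‖ R_L = 29.28 kΩ.
V_out = 8.52 × 29.28/(25.40 + 29.28) = 4.563 V.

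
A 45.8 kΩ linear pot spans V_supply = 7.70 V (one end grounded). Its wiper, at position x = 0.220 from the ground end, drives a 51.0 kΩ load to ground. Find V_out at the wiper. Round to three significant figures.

Split the track: R_lower = x·R_p = 10.08 kΩ, R_upper = (1−x)·R_p = 35.72 kΩ.
R_L loads the lower segment: effective lower R = 8.414 kΩ.
Loaded-divider output: V_out = 7.70 × 0.1906 = 1.468 V.
(Unloaded: V_out = x·V_supply = 1.69 V.)

V_out ≈ 1.47 V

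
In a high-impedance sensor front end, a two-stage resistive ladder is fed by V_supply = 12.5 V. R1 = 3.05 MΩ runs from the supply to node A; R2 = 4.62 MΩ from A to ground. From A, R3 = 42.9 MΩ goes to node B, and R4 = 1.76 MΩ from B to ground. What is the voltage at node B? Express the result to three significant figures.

V_B ≈ 0.285 V

Looking into the second stage from A: R3 + R4 = 44.66 MΩ appears in parallel with R2.
R2 ‖ (R3+R4) = 4.187 MΩ.
So V_A = 12.5 × 0.5785 = 7.232 V.
V_B = V_A × 0.03941 = 0.2850 V.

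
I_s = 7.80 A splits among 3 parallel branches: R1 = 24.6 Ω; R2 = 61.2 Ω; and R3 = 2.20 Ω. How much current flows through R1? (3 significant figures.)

Conductances: ΣG = 1/24.6 + 1/61.2 + 1/2.20 = 0.5115 (1/Ω).
By the current-divider rule, I = I_s · G_k/ΣG = 7.80 × 0.07947 = 0.6198 A.

I ≈ 0.620 A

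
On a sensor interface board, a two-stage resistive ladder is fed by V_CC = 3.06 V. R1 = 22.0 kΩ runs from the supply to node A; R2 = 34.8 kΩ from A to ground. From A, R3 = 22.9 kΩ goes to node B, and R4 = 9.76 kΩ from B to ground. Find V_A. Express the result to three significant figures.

V_A ≈ 1.33 V

Looking into the second stage from A: R3 + R4 = 32.66 kΩ appears in parallel with R2.
R2 ‖ (R3+R4) = 16.85 kΩ.
First divider: V_A = V_CC · 16.85/(22.0 + 16.85) = 1.327 V.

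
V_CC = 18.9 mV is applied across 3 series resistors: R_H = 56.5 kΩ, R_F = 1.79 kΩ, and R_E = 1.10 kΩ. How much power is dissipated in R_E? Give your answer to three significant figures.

The common current is I = 18.9/59.39 = 0.3182 µA.
V(R_E) = I·R = 0.3501 mV; P = V·I = 0.3501 × 0.3182 = 0.1114 nW.

P ≈ 0.111 nW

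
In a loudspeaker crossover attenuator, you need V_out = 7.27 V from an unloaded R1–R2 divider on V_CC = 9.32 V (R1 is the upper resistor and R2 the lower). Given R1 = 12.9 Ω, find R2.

Required fraction k = V_out/V_CC = 0.7800.
So R2 = R1 · V_out/(V_CC − V_out) = 12.9 × 7.27/(9.32 − 7.27) = 12.9 × 3.546 = 45.75 Ω.

R2 ≈ 45.7 Ω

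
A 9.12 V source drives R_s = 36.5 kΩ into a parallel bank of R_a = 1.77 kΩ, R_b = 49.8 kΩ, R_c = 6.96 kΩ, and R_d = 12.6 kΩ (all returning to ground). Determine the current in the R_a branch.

Parallel bank: R_p = 1/(1/1.77 + 1/49.8 + 1/6.96 + 1/12.6) = 1.237 kΩ.
V_A = 9.12 × 1.237/37.74 = 0.2991 V.
I(R_a) = V_A / R_a = 0.2991/1.77 = 0.1690 mA.
(Equivalently: I_total = 0.2417 mA, then current-divider fraction G_k/ΣG = 0.6991.)

I ≈ 0.169 mA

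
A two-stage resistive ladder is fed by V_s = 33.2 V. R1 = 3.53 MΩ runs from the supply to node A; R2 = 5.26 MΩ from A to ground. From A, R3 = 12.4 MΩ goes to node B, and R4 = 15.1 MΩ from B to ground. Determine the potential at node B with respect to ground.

Looking into the second stage from A: R3 + R4 = 27.50 MΩ appears in parallel with R2.
R2 ‖ (R3+R4) = 4.415 MΩ.
So V_A = 33.2 × 0.5557 = 18.45 V.
Stage 2 is unloaded, so V_B = V_A · R4/(R3+R4) = 18.45 × 15.1/27.50 = 10.13 V.

V_B ≈ 10.1 V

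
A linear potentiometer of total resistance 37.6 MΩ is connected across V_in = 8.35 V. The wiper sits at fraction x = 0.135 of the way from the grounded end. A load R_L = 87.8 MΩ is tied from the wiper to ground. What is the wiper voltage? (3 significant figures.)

Lower segment x·R_p = 5.076 MΩ; upper segment (1−x)·R_p = 32.52 MΩ.
Lower segment in parallel with the load: 5.076 ‖ 87.8 = 4.799 MΩ.
Loaded-divider output: V_out = 8.35 × 0.1286 = 1.074 V.

V_out ≈ 1.07 V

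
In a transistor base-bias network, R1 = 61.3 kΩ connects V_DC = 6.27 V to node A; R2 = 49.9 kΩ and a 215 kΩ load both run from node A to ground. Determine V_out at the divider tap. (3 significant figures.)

The load sits in parallel with R2, giving an effective lower resistance R2' = R2·R_L/(R2+R_L) = 40.50 kΩ.
Then V_out = V_DC · R2'/(R1 + R2') = 6.27 × 40.50/101.8 = 2.494 V.

V_out ≈ 2.49 V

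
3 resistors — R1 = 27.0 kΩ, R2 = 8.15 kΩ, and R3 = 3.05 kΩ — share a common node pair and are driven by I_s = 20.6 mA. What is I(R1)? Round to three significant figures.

I ≈ 1.56 mA

Total conductance ΣG = 1/27.0 + 1/8.15 + 1/3.05 = 0.4876 (units of 1/kΩ).
Current divider: I(R1) = I_s · G_k/ΣG = 20.6 × (0.03704/0.4876) = 20.6 × 0.07596 = 1.565 mA.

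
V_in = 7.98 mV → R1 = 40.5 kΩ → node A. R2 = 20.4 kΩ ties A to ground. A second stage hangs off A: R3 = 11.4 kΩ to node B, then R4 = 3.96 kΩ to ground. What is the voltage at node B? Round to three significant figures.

V_B ≈ 0.366 mV

Node A sees R2 in parallel with the series input of stage 2, R3 + R4 = 15.36 kΩ.
R2 ‖ (R3+R4) = 8.762 kΩ.
First divider: V_A = V_in · 8.762/(40.5 + 8.762) = 1.419 mV.
Then the unloaded second divider: V_B = V_A × R4/(R3+R4) = 1.419 × 0.2578 = 0.3659 mV.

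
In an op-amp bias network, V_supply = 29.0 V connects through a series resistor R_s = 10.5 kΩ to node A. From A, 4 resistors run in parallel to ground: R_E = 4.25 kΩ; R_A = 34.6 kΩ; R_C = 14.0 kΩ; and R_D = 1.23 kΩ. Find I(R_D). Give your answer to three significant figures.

I ≈ 1.81 mA

Parallel bank: R_p = 1/(1/4.25 + 1/34.6 + 1/14.0 + 1/1.23) = 0.8706 kΩ.
V_A = 29.0 × 0.8706/11.37 = 2.220 V.
Branch current I = V_A/R_D = 2.220/1.23 = 1.805 mA.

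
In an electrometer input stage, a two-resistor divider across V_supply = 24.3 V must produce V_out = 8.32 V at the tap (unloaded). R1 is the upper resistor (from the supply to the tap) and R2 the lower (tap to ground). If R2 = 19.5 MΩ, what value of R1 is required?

R1 ≈ 37.5 MΩ

The divider ratio is R2/(R1+R2) = 8.32/24.3 = 0.3424.
Rearranging, R1 = R2·(1−k)/k = 19.5 × 1.921 = 37.45 MΩ.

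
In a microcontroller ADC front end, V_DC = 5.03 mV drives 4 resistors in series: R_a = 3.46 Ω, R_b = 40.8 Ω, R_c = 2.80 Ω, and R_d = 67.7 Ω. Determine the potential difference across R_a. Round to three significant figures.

ΣR = 3.46 + 40.8 + 2.80 + 67.7 = 114.8 Ω.
V = V_DC · R/ΣR = 5.03 × 0.03015 = 0.1517 mV.

V ≈ 0.152 mV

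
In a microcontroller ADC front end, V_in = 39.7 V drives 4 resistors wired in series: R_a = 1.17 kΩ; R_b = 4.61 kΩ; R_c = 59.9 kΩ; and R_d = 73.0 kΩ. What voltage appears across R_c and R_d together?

V ≈ 38.0 V

Total series resistance ΣR = 1.17 + 4.61 + 59.9 + 73.0 = 138.7 kΩ.
R_{R_c..R_d} = 59.9 + 73.0 = 132.9 kΩ.
By the voltage-divider rule, V = 39.7 × 132.9/138.7 = 38.05 V.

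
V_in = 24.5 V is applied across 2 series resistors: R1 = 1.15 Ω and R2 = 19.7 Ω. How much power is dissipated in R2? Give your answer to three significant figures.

P ≈ 27.2 W

Series current I = V_in/ΣR = 24.5/20.85 = 1.175 A.
P(R2) = I²·R2 = (1.175)² × 19.7 = 27.20 W.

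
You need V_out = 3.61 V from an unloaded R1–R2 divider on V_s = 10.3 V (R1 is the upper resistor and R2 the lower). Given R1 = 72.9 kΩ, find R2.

R2 ≈ 39.3 kΩ

The divider ratio is R2/(R1+R2) = 3.61/10.3 = 0.3505.
R2 = R1 · 0.3505/(1 − 0.3505) = 39.34 kΩ.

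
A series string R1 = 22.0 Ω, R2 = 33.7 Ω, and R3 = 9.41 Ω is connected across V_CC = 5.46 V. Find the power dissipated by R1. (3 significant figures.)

P ≈ 0.155 W

Series current I = V_CC/ΣR = 5.46/65.11 = 0.08386 A.
P(R1) = I²·R1 = (0.08386)² × 22.0 = 0.1547 W.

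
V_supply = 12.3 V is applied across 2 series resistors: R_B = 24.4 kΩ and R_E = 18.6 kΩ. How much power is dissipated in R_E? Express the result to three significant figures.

P ≈ 1.52 mW

The common current is I = 12.3/43.00 = 0.2860 mA.
P = I²R = 0.08182 × 18.6 = 1.522 mW.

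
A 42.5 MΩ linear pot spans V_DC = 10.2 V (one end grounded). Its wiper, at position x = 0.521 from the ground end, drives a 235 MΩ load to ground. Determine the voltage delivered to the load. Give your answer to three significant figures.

The pot divides into 20.36 MΩ above the wiper and 22.14 MΩ below.
R_L loads the lower segment: effective lower R = 20.24 MΩ.
Loaded-divider output: V_out = 10.2 × 0.4985 = 5.085 V.

V_out ≈ 5.08 V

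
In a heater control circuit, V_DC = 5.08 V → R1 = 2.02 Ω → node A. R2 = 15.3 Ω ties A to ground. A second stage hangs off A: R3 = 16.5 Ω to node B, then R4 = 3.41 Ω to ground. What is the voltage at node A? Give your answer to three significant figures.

Looking into the second stage from A: R3 + R4 = 19.91 Ω appears in parallel with R2.
R2 ‖ (R3+R4) = 8.652 Ω.
V_A = 5.08 × 8.652/(2.02 + 8.652) = 4.118 V.

V_A ≈ 4.12 V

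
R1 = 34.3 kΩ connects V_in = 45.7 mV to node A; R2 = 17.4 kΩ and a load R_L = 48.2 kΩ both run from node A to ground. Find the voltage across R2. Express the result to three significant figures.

The load sits in parallel with R2, giving an effective lower resistance R2' = R2·R_L/(R2+R_L) = 12.78 kΩ.
Then V_out = V_in · R2'/(R1 + R2') = 45.7 × 12.78/47.08 = 12.41 mV.

V_out ≈ 12.4 mV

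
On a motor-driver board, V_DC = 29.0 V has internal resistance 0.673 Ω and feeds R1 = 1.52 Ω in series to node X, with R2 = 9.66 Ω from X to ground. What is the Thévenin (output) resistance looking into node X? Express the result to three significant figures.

R_th ≈ 1.79 Ω

R1' = 0.673 + 1.52 = 2.193 Ω (source resistance + R1).
With V_DC suppressed (replaced by a short), R_th = R1' ‖ R2 = (2.193 × 9.66)/(2.193 + 9.66) = 1.787 Ω.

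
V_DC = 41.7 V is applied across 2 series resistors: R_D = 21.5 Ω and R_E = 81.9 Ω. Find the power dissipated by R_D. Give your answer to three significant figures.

ΣR = 103.4 Ω → I = 41.7/103.4 = 0.4033 A.
P(R_D) = I²·R_D = (0.4033)² × 21.5 = 3.497 W.

P ≈ 3.50 W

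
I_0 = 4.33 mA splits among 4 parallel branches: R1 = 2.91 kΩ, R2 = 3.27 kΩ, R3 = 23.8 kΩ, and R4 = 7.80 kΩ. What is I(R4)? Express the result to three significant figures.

Conductances: ΣG = 1/2.91 + 1/3.27 + 1/23.8 + 1/7.80 = 0.8197 (1/kΩ).
Current divider: I(R4) = I_0 · G_k/ΣG = 4.33 × (0.1282/0.8197) = 4.33 × 0.1564 = 0.6773 mA.

I ≈ 0.677 mA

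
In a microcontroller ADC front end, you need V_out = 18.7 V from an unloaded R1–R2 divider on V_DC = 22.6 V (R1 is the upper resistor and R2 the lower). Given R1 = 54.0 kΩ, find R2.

R2 ≈ 259 kΩ

Required fraction k = V_out/V_DC = 0.8274.
R2 = R1 · 0.8274/(1 − 0.8274) = 258.9 kΩ.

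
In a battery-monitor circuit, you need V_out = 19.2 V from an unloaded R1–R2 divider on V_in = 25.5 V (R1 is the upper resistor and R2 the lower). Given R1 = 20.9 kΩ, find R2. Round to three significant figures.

V_out/V_in = R2/(R1+R2) = 0.7529.
Rearranging, R2 = R1·k/(1−k) = 20.9 × 3.048 = 63.70 kΩ.

R2 ≈ 63.7 kΩ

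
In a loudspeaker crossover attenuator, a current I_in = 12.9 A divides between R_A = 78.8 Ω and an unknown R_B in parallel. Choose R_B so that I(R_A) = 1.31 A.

The fraction through R_A equals R_B/(R_A+R_B).
With f = 0.1016, R_B = R_A · f/(1−f) = 78.8 × 0.1130 = 8.907 Ω.

R_B ≈ 8.91 Ω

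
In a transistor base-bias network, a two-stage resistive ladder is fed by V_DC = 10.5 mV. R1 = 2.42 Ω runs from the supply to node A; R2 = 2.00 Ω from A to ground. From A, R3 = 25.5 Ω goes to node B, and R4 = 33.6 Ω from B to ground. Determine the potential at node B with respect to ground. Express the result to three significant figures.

V_B ≈ 2.65 mV

The second stage (R3 + R4 = 59.10 Ω) loads node A in parallel with R2.
R2 ‖ (R3+R4) = 1.935 Ω.
So V_A = 10.5 × 0.4443 = 4.665 mV.
V_B = V_A × 0.5685 = 2.652 mV.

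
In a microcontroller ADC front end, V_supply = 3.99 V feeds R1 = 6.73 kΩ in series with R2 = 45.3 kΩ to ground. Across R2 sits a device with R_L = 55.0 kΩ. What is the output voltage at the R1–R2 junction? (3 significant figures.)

First combine the lower leg with the load: R2 ‖ R_L = 24.84 kΩ.
Voltage divider with the loaded lower leg: V_out = 3.99 × 24.84/(6.73 + 24.84) = 3.99 × 0.7868 = 3.139 V.
(Unloaded it would be 3.47 V; the load pulls it down.)

V_out ≈ 3.14 V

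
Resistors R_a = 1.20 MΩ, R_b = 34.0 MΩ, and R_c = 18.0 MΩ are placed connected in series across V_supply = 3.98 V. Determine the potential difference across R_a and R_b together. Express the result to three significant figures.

Total series resistance ΣR = 1.20 + 34.0 + 18.0 = 53.20 MΩ.
R_{R_a..R_b} = 1.20 + 34.0 = 35.20 MΩ.
Voltage divider: V = V_supply · (35.20 / 53.20) = 3.98 × 0.6617 = 2.633 V.

V ≈ 2.63 V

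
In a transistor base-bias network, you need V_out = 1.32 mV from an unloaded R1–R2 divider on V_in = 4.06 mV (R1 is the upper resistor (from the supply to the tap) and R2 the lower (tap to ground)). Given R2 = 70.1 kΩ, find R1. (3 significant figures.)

V_out/V_in = R2/(R1+R2) = 0.3251.
R1 = R2·(1/k − 1) = 70.1 × 2.076 = 145.5 kΩ.

R1 ≈ 146 kΩ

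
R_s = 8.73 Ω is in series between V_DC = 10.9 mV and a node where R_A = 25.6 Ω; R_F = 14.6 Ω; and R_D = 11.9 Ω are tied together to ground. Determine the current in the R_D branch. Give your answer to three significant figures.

I ≈ 0.343 mA

Combine the parallel branches: R_p = (1/25.6 + 1/14.6 + 1/11.9)⁻¹ = 5.219 Ω.
V_A = 10.9 × 5.219/13.95 = 4.078 mV.
Branch current I = V_A/R_D = 4.078/11.9 = 0.3427 mA.
(Equivalently: I_total = 0.7814 mA, then current-divider fraction G_k/ΣG = 0.4386.)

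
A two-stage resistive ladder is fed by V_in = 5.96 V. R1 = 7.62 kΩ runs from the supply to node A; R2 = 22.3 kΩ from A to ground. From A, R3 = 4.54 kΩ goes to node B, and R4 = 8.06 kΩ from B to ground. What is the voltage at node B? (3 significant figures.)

V_B ≈ 1.96 V

Looking into the second stage from A: R3 + R4 = 12.60 kΩ appears in parallel with R2.
R2 ‖ (R3+R4) = 8.051 kΩ.
First divider: V_A = V_in · 8.051/(7.62 + 8.051) = 3.062 V.
V_B = V_A × 0.6397 = 1.959 V.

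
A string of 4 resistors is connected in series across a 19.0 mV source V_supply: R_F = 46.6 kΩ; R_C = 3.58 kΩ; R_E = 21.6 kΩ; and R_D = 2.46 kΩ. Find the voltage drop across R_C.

Total series resistance ΣR = 46.6 + 3.58 + 21.6 + 2.46 = 74.24 kΩ.
By the voltage-divider rule, V = 19.0 × 3.580/74.24 = 0.9162 mV.

V ≈ 0.916 mV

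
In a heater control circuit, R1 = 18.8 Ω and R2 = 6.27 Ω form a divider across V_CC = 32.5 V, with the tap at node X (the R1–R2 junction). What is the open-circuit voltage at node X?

With X open, the divider is unloaded: V_th = 32.5 × 6.27/25.07 = 8.128 V.

V_th ≈ 8.13 V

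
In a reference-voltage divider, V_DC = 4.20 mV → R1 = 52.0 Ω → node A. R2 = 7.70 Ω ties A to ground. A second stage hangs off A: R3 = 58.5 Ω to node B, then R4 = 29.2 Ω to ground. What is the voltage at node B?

V_B ≈ 0.168 mV

Node A sees R2 in parallel with the series input of stage 2, R3 + R4 = 87.70 Ω.
Effective lower resistance at A: R2 ‖ 87.70 = 7.079 Ω.
First divider: V_A = V_DC · 7.079/(52.0 + 7.079) = 0.5032 mV.
V_B = V_A × 0.3330 = 0.1676 mV.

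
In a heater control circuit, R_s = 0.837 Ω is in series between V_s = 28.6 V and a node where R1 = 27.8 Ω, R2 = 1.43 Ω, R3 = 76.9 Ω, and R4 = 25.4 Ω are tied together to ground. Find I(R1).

I ≈ 0.620 A

Combine the parallel branches: R_p = (1/27.8 + 1/1.43 + 1/76.9 + 1/25.4)⁻¹ = 1.270 Ω.
V_A = 28.6 × 1.270/2.107 = 17.24 V.
I(R1) = V_A / R1 = 17.24/27.8 = 0.6200 A.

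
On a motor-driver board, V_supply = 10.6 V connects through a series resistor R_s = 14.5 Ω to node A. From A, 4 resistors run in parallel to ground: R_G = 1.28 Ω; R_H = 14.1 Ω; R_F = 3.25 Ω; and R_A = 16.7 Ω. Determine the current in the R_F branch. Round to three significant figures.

Parallel bank: R_p = 1/(1/1.28 + 1/14.1 + 1/3.25 + 1/16.7) = 0.8198 Ω.
V_A = 10.6 × 0.8198/15.32 = 0.5673 V.
I(R_F) = V_A / R_F = 0.5673/3.25 = 0.1745 A.

I ≈ 0.175 A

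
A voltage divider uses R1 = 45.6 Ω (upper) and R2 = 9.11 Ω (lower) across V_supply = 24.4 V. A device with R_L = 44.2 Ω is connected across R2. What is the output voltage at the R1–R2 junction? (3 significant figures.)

The load sits in parallel with R2, giving an effective lower resistance R2' = R2·R_L/(R2+R_L) = 7.553 Ω.
Voltage divider with the loaded lower leg: V_out = 24.4 × 7.553/(45.6 + 7.553) = 24.4 × 0.1421 = 3.467 V.
(Unloaded it would be 4.06 V; the load pulls it down.)

V_out ≈ 3.47 V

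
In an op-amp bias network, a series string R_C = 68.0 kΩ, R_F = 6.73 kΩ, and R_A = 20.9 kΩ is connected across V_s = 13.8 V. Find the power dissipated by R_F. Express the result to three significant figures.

ΣR = 95.63 kΩ → I = 13.8/95.63 = 0.1443 mA.
P(R_F) = I²·R_F = (0.1443)² × 6.73 = 0.1401 mW.

P ≈ 0.140 mW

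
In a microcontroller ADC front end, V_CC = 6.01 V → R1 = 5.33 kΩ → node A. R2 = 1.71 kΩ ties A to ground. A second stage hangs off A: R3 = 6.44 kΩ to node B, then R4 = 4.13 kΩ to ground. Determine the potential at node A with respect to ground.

Node A sees R2 in parallel with the series input of stage 2, R3 + R4 = 10.57 kΩ.
R2 ‖ (R3+R4) = 1.472 kΩ.
V_A = 6.01 × 1.472/(5.33 + 1.472) = 1.301 V.

V_A ≈ 1.30 V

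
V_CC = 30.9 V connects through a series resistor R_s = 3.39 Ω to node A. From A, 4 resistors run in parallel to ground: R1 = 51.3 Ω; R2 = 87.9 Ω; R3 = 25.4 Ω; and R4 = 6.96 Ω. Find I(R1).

Parallel bank: R_p = 1/(1/51.3 + 1/87.9 + 1/25.4 + 1/6.96) = 4.675 Ω.
Node voltage V_A = V_CC · R_p/(R_s + R_p) = 30.9 × 0.5796 = 17.91 V.
Branch current I = V_A/R1 = 17.91/51.3 = 0.3491 A.

I ≈ 0.349 A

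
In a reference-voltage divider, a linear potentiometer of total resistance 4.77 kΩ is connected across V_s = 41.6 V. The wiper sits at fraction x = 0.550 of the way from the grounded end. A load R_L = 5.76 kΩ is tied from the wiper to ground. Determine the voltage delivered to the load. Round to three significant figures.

V_out ≈ 19.0 V

The pot divides into 2.146 kΩ above the wiper and 2.623 kΩ below.
R_L loads the lower segment: effective lower R = 1.803 kΩ.
Loaded-divider output: V_out = 41.6 × 0.4564 = 18.99 V.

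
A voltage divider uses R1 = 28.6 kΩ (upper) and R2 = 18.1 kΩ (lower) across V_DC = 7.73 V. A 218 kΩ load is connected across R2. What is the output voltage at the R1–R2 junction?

First combine the lower leg with the load: R2 ‖ R_L = 16.71 kΩ.
Now apply the divider: V_out = 7.73 × 0.3688 = 2.851 V.
(Unloaded it would be 3.00 V; the load pulls it down.)

V_out ≈ 2.85 V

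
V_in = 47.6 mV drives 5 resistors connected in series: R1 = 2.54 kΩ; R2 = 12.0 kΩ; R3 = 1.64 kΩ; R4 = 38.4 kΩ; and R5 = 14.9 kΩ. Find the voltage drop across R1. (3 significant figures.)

V ≈ 1.74 mV

Series total: ΣR = 2.54 + 12.0 + 1.64 + 38.4 + 14.9 = 69.48 kΩ.
By the voltage-divider rule, V = 47.6 × 2.540/69.48 = 1.740 mV.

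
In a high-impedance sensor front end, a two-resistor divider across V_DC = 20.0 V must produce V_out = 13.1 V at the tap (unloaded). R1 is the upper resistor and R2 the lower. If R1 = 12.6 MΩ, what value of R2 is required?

R2 ≈ 23.9 MΩ

The divider ratio is R2/(R1+R2) = 13.1/20.0 = 0.6550.
R2 = R1 · 0.6550/(1 − 0.6550) = 23.92 MΩ.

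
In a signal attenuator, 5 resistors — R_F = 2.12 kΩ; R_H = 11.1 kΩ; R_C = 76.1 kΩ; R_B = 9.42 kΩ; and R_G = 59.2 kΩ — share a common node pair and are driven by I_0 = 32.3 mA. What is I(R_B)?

I ≈ 4.91 mA

ΣG = 1/2.12 + 1/11.1 + 1/76.1 + 1/9.42 + 1/59.2 = 0.6980.
Current divider: I(R_B) = I_0 · G_k/ΣG = 32.3 × (0.1062/0.6980) = 32.3 × 0.1521 = 4.913 mA.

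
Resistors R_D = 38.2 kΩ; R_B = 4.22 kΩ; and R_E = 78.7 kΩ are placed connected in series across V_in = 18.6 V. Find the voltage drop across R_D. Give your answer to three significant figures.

V ≈ 5.87 V

Total series resistance ΣR = 38.2 + 4.22 + 78.7 = 121.1 kΩ.
By the voltage-divider rule, V = 18.6 × 38.20/121.1 = 5.866 V.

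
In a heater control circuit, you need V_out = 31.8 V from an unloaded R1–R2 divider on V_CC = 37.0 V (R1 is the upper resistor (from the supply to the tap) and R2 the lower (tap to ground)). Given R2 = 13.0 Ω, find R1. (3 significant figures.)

R1 ≈ 2.13 Ω

V_out/V_CC = R2/(R1+R2) = 0.8595.
Rearranging, R1 = R2·(1−k)/k = 13.0 × 0.1635 = 2.126 Ω.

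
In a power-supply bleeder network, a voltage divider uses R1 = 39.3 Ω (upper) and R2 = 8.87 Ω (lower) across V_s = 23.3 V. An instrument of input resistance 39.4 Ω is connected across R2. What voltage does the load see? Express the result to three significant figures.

First combine the lower leg with the load: R2 ‖ R_L = 7.240 Ω.
Now apply the divider: V_out = 23.3 × 0.1556 = 3.625 V.
(Unloaded it would be 4.29 V; the load pulls it down.)

V_out ≈ 3.62 V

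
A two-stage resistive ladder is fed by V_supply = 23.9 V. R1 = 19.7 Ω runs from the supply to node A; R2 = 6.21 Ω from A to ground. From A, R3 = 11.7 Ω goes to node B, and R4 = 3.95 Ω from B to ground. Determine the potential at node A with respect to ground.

The second stage (R3 + R4 = 15.65 Ω) loads node A in parallel with R2.
R2 ‖ (R3+R4) = 4.446 Ω.
So V_A = 23.9 × 0.1841 = 4.401 V.

V_A ≈ 4.40 V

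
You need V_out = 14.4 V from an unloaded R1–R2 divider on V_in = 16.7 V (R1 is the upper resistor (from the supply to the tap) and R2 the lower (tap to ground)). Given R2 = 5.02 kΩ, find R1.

R1 ≈ 0.802 kΩ

The divider ratio is R2/(R1+R2) = 14.4/16.7 = 0.8623.
So R1 = R2 · (V_in/V_out − 1) = 5.02 × (16.7/14.4 − 1) = 5.02 × 0.1597 = 0.8018 kΩ.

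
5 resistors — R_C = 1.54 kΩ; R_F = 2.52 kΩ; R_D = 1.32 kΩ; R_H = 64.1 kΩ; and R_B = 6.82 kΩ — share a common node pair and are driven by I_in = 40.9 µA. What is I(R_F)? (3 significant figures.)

I ≈ 8.26 µA

Total conductance ΣG = 1/1.54 + 1/2.52 + 1/1.32 + 1/64.1 + 1/6.82 = 1.966 (units of 1/kΩ).
Current divider: I(R_F) = I_in · G_k/ΣG = 40.9 × (0.3968/1.966) = 40.9 × 0.2018 = 8.256 µA.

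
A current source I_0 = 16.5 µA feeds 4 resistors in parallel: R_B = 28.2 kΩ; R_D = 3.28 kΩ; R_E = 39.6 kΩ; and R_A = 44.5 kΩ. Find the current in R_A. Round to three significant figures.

I ≈ 0.955 µA

Total conductance ΣG = 1/28.2 + 1/3.28 + 1/39.6 + 1/44.5 = 0.3881 (units of 1/kΩ).
Current divider: I(R_A) = I_0 · G_k/ΣG = 16.5 × (0.02247/0.3881) = 16.5 × 0.05791 = 0.9555 µA.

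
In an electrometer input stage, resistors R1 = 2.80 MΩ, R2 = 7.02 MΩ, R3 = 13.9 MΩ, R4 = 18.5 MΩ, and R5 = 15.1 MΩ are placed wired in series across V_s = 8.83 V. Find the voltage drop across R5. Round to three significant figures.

Total series resistance ΣR = 2.80 + 7.02 + 13.9 + 18.5 + 15.1 = 57.32 MΩ.
Voltage divider: V = V_s · (15.10 / 57.32) = 8.83 × 0.2634 = 2.326 V.

V ≈ 2.33 V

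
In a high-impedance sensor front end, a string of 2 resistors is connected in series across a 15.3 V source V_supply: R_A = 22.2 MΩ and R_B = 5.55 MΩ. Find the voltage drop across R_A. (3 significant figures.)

ΣR = 22.2 + 5.55 = 27.75 MΩ.
By the voltage-divider rule, V = 15.3 × 22.20/27.75 = 12.24 V.

V ≈ 12.2 V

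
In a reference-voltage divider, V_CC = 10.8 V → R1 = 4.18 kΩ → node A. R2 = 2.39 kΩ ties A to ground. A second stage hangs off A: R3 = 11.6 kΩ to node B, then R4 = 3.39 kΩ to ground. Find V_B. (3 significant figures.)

Node A sees R2 in parallel with the series input of stage 2, R3 + R4 = 14.99 kΩ.
Effective lower resistance at A: R2 ‖ 14.99 = 2.061 kΩ.
V_A = 10.8 × 2.061/(4.18 + 2.061) = 3.567 V.
Then the unloaded second divider: V_B = V_A × R4/(R3+R4) = 3.567 × 0.2262 = 0.8067 V.

V_B ≈ 0.807 V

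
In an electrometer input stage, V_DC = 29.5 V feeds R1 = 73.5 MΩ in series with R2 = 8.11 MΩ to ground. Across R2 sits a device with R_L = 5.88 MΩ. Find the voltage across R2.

V_out ≈ 1.31 V

First combine the lower leg with the load: R2 ‖ R_L = 3.409 MΩ.
Now apply the divider: V_out = 29.5 × 0.04432 = 1.307 V.
(Unloaded it would be 2.93 V; the load pulls it down.)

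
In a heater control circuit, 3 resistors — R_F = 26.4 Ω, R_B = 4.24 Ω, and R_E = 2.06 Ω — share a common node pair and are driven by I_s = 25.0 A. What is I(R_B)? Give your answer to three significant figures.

I ≈ 7.77 A

ΣG = 1/26.4 + 1/4.24 + 1/2.06 = 0.7592.
By the current-divider rule, I = I_s · G_k/ΣG = 25.0 × 0.3107 = 7.767 A.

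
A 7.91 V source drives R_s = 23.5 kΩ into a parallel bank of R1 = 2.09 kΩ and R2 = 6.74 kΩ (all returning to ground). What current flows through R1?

Combine the parallel branches: R_p = (1/2.09 + 1/6.74)⁻¹ = 1.595 kΩ.
V_A by voltage divider: V_A = 7.91 × 1.595/(23.5 + 1.595) = 0.5028 V.
I(R1) = V_A / R1 = 0.5028/2.09 = 0.2406 mA.

I ≈ 0.241 mA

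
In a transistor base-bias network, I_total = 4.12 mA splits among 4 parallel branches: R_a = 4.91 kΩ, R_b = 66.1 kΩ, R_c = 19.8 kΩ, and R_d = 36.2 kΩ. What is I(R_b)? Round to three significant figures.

Total conductance ΣG = 1/4.91 + 1/66.1 + 1/19.8 + 1/36.2 = 0.2969 (units of 1/kΩ).
R_b takes the fraction G_k/ΣG = 0.01513/0.2969 = 0.05095, so I = 4.12 × 0.05095 = 0.2099 mA.

I ≈ 0.210 mA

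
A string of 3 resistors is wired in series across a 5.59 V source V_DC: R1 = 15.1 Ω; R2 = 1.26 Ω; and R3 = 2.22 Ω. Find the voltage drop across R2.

V ≈ 0.379 V

Total series resistance ΣR = 15.1 + 1.26 + 2.22 = 18.58 Ω.
Voltage divider: V = V_DC · (1.260 / 18.58) = 5.59 × 0.06781 = 0.3791 V.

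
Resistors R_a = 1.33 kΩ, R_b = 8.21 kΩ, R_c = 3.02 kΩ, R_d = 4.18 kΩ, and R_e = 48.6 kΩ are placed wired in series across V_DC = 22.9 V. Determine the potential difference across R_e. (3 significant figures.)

V ≈ 17.0 V

ΣR = 1.33 + 8.21 + 3.02 + 4.18 + 48.6 = 65.34 kΩ.
By the voltage-divider rule, V = 22.9 × 48.60/65.34 = 17.03 V.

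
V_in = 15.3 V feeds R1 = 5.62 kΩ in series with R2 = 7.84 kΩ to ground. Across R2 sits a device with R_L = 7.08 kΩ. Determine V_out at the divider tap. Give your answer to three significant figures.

V_out ≈ 6.09 V

The load sits in parallel with R2, giving an effective lower resistance R2' = R2·R_L/(R2+R_L) = 3.720 kΩ.
Now apply the divider: V_out = 15.3 × 0.3983 = 6.094 V.
(Unloaded it would be 8.91 V; the load pulls it down.)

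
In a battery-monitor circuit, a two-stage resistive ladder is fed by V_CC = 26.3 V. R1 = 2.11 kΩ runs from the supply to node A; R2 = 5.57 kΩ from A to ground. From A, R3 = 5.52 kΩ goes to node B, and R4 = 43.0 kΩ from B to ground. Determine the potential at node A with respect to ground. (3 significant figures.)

Looking into the second stage from A: R3 + R4 = 48.52 kΩ appears in parallel with R2.
Effective lower resistance at A: R2 ‖ 48.52 = 4.996 kΩ.
First divider: V_A = V_CC · 4.996/(2.11 + 4.996) = 18.49 V.

V_A ≈ 18.5 V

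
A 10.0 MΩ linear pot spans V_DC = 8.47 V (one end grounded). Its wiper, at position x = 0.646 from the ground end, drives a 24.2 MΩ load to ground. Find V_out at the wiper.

Lower segment x·R_p = 6.460 MΩ; upper segment (1−x)·R_p = 3.540 MΩ.
(x·R_p) ‖ R_L = 5.099 MΩ.
V_out = 8.47 × 5.099/(3.540 + 5.099) = 4.999 V.
(Unloaded: V_out = x·V_DC = 5.47 V.)

V_out ≈ 5.00 V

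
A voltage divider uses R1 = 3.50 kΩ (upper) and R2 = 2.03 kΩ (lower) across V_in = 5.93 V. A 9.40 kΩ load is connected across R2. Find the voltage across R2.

The load sits in parallel with R2, giving an effective lower resistance R2' = R2·R_L/(R2+R_L) = 1.669 kΩ.
Then V_out = V_in · R2'/(R1 + R2') = 5.93 × 1.669/5.169 = 1.915 V.

V_out ≈ 1.92 V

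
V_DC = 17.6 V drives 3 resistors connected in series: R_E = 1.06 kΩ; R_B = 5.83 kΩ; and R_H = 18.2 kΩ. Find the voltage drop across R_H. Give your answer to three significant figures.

Total series resistance ΣR = 1.06 + 5.83 + 18.2 = 25.09 kΩ.
Voltage divider: V = V_DC · (18.20 / 25.09) = 17.6 × 0.7254 = 12.77 V.

V ≈ 12.8 V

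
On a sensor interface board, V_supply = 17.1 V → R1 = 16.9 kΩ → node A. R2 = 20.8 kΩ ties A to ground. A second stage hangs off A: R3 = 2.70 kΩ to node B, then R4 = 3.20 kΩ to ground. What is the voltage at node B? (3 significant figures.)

The second stage (R3 + R4 = 5.900 kΩ) loads node A in parallel with R2.
R2 ‖ (R3+R4) = 4.596 kΩ.
First divider: V_A = V_supply · 4.596/(16.9 + 4.596) = 3.656 V.
V_B = V_A × 0.5424 = 1.983 V.

V_B ≈ 1.98 V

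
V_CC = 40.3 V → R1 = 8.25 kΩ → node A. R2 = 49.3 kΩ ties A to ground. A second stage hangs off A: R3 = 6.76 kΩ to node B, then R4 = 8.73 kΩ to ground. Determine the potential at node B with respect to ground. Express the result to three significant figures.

Looking into the second stage from A: R3 + R4 = 15.49 kΩ appears in parallel with R2.
Effective lower resistance at A: R2 ‖ 15.49 = 11.79 kΩ.
So V_A = 40.3 × 0.5883 = 23.71 V.
Then the unloaded second divider: V_B = V_A × R4/(R3+R4) = 23.71 × 0.5636 = 13.36 V.

V_B ≈ 13.4 V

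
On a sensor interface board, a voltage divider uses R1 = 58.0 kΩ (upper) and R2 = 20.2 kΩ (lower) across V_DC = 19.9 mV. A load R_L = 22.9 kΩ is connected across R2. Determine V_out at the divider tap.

First combine the lower leg with the load: R2 ‖ R_L = 10.73 kΩ.
Then V_out = V_DC · R2'/(R1 + R2') = 19.9 × 10.73/68.73 = 3.107 mV.
(Unloaded it would be 5.14 mV; the load pulls it down.)

V_out ≈ 3.11 mV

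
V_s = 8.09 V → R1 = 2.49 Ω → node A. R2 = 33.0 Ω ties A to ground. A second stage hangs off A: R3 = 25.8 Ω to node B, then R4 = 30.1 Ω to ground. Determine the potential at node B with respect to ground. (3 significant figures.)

The second stage (R3 + R4 = 55.90 Ω) loads node A in parallel with R2.
R2 ‖ (R3+R4) = 20.75 Ω.
So V_A = 8.09 × 0.8929 = 7.223 V.
Then the unloaded second divider: V_B = V_A × R4/(R3+R4) = 7.223 × 0.5385 = 3.889 V.

V_B ≈ 3.89 V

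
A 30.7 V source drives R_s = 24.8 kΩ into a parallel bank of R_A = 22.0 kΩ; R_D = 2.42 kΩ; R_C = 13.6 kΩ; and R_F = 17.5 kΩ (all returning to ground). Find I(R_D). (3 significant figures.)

I ≈ 0.812 mA

Parallel bank: R_p = 1/(1/22.0 + 1/2.42 + 1/13.6 + 1/17.5) = 1.697 kΩ.
V_A = 30.7 × 1.697/26.50 = 1.966 V.
I(R_D) = V_A / R_D = 1.966/2.42 = 0.8124 mA.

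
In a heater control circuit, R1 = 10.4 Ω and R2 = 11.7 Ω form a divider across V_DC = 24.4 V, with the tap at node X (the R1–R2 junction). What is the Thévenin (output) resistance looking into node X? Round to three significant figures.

Looking into X with the source shorted: R_th = R1·R2/(R1+R2) = 10.40 × 11.7/22.10 = 5.506 Ω.

R_th ≈ 5.51 Ω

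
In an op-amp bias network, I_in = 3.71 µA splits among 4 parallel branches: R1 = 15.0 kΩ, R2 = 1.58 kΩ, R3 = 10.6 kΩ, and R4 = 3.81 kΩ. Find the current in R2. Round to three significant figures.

Conductances: ΣG = 1/15.0 + 1/1.58 + 1/10.6 + 1/3.81 = 1.056 (1/kΩ).
By the current-divider rule, I = I_in · G_k/ΣG = 3.71 × 0.5991 = 2.223 µA.

I ≈ 2.22 µA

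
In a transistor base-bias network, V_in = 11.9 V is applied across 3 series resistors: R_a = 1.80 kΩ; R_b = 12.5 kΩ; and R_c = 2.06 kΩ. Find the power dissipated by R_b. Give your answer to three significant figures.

The common current is I = 11.9/16.36 = 0.7274 mA.
P = I²R = 0.5291 × 12.5 = 6.614 mW.

P ≈ 6.61 mW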